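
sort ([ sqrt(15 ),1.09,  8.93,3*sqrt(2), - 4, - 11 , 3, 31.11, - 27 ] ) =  [ - 27, - 11, -4,1.09, 3,sqrt(15 ) , 3  *  sqrt(2 ), 8.93,  31.11] 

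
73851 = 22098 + 51753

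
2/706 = 1/353 = 0.00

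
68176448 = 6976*9773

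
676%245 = 186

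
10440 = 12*870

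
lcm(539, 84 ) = 6468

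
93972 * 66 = 6202152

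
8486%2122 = 2120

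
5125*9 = 46125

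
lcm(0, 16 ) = 0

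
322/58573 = 322/58573 = 0.01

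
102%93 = 9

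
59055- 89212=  - 30157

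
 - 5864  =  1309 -7173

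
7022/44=3511/22 =159.59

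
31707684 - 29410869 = 2296815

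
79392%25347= 3351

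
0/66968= 0 =0.00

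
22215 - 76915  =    -  54700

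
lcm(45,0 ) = 0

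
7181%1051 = 875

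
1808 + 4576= 6384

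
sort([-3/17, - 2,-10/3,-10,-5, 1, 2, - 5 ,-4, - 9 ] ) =[ - 10, - 9, - 5 ,-5, - 4,-10/3, - 2, - 3/17 , 1,2] 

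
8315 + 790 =9105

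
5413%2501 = 411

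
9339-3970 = 5369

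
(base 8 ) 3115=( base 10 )1613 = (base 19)48H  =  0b11001001101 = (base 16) 64D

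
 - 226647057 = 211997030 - 438644087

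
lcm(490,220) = 10780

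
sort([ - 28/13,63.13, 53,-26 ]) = [-26, -28/13, 53, 63.13 ] 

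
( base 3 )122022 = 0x1d3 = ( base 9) 568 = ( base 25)ih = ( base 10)467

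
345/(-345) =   -  1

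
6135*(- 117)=-717795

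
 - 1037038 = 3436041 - 4473079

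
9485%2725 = 1310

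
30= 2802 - 2772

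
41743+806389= 848132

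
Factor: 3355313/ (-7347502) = -2^( - 1)*13^1 * 17^( - 1 )*216103^ ( - 1 )*258101^1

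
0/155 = 0 = 0.00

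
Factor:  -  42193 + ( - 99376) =-19^1*7451^1 = -141569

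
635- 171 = 464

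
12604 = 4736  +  7868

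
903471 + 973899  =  1877370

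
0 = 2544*0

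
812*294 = 238728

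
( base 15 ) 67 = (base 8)141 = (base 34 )2T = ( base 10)97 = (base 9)117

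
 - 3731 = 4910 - 8641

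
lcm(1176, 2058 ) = 8232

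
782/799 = 46/47 = 0.98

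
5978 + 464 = 6442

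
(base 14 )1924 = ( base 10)4540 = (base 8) 10674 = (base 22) 988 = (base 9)6204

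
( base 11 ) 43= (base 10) 47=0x2f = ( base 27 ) 1K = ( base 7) 65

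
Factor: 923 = 13^1*71^1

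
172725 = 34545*5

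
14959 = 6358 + 8601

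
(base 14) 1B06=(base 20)C56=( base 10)4906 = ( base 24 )8CA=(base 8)11452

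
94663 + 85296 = 179959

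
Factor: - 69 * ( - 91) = 6279 = 3^1*7^1*13^1*23^1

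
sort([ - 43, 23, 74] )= [ - 43, 23,74] 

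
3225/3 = 1075 = 1075.00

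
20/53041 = 20/53041  =  0.00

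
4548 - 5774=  - 1226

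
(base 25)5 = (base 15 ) 5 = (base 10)5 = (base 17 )5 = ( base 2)101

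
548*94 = 51512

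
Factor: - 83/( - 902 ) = 2^ ( - 1)*11^( - 1 )*41^( - 1)* 83^1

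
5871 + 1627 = 7498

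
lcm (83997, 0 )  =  0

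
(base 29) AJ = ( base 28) b1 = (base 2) 100110101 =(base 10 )309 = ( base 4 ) 10311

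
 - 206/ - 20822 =103/10411 = 0.01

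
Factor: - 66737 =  - 11^1*6067^1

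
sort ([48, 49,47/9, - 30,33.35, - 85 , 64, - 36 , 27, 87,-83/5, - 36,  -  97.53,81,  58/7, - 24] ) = [ - 97.53, - 85, - 36,- 36, -30, - 24 , -83/5,47/9, 58/7,27, 33.35, 48,49,64, 81,87 ] 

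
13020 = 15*868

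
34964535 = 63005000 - 28040465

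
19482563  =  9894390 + 9588173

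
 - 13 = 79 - 92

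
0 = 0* 8524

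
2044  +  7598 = 9642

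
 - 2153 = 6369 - 8522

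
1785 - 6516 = -4731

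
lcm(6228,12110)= 217980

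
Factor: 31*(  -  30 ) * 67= - 62310 = - 2^1 * 3^1*5^1*31^1  *  67^1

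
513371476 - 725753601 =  - 212382125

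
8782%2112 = 334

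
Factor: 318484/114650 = 159242/57325 = 2^1*5^( - 2 )  *  2293^(  -  1)*79621^1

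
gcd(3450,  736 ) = 46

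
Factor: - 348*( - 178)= 61944 = 2^3*3^1*29^1*89^1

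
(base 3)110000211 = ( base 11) 6653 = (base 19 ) 155b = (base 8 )21102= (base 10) 8770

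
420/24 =17 + 1/2  =  17.50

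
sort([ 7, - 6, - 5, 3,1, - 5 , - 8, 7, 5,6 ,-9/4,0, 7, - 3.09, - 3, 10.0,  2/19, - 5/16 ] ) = [ - 8,-6, - 5, - 5, - 3.09, - 3, - 9/4, - 5/16,  0,2/19,1,3,5, 6,  7,  7, 7 , 10.0 ]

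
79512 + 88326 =167838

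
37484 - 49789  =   - 12305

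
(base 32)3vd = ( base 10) 4077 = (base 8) 7755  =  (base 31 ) 47G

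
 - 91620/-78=1174 + 8/13 = 1174.62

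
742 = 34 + 708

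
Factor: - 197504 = -2^7 * 1543^1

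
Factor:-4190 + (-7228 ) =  - 2^1*3^1*11^1*173^1 = - 11418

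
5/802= 5/802 = 0.01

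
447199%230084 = 217115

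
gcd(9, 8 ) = 1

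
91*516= 46956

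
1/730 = 1/730 =0.00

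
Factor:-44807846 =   -  2^1*22403923^1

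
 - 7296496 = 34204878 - 41501374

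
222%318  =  222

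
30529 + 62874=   93403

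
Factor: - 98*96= - 9408 = - 2^6*3^1*7^2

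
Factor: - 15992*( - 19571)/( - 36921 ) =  - 2^3*3^ ( - 1)  *31^( - 1)*397^ ( - 1)*1999^1*19571^1 = - 312979432/36921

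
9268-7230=2038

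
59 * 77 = 4543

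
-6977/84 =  - 84+79/84 = - 83.06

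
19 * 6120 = 116280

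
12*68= 816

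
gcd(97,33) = 1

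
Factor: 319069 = 319069^1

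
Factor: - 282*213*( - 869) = 52197354   =  2^1*3^2*11^1 * 47^1*71^1*79^1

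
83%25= 8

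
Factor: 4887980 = 2^2*5^1*244399^1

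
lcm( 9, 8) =72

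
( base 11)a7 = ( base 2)1110101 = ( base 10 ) 117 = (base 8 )165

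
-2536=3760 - 6296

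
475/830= 95/166= 0.57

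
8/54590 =4/27295=0.00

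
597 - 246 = 351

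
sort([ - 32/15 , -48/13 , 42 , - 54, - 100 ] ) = [ -100,-54 ,  -  48/13,  -  32/15 , 42]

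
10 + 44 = 54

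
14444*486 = 7019784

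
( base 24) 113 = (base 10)603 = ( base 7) 1521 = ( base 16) 25B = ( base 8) 1133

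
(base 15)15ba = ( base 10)4675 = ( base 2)1001001000011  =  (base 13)2188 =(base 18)e7d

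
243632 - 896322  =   - 652690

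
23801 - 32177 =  - 8376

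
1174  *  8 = 9392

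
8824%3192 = 2440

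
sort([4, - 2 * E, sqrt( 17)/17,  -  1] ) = [ -2*E , - 1,  sqrt( 17)/17, 4 ] 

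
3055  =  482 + 2573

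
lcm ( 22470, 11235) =22470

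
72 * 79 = 5688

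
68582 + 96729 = 165311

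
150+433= 583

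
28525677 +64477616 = 93003293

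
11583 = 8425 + 3158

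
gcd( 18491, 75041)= 1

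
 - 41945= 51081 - 93026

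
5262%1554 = 600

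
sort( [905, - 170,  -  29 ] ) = [ - 170, - 29,  905 ]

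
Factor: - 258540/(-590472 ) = 155/354 = 2^( -1)*3^(- 1) * 5^1*31^1*59^(- 1)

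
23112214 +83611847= 106724061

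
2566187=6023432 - 3457245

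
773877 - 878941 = - 105064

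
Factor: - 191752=  -  2^3*11^1*2179^1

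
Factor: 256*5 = 2^8*5^1=1280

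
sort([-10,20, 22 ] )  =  [ - 10,20, 22 ]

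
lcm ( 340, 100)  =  1700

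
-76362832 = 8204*(  -  9308) 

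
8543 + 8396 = 16939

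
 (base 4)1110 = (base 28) 30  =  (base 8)124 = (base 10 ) 84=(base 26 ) 36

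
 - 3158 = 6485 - 9643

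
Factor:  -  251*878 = -2^1*251^1*439^1 = - 220378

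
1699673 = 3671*463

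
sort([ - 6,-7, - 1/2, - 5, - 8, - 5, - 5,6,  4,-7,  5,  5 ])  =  [ -8,-7, - 7,-6, - 5, - 5, - 5, - 1/2,4, 5, 5, 6]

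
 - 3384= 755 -4139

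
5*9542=47710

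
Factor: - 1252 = -2^2*313^1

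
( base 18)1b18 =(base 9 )13828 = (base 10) 9422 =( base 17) 1FA4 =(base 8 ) 22316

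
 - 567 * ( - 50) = 28350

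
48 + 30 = 78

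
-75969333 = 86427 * ( - 879 )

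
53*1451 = 76903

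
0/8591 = 0 = 0.00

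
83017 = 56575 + 26442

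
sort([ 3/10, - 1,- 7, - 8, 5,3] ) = [ - 8, - 7, - 1,3/10,3, 5]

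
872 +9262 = 10134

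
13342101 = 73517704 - 60175603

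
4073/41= 4073/41=99.34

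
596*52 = 30992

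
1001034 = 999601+1433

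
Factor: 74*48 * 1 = 2^5*3^1* 37^1 = 3552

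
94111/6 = 94111/6 = 15685.17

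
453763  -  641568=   -  187805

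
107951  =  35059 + 72892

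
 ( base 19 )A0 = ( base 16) be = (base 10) 190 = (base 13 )118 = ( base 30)6A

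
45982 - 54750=  -  8768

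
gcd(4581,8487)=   9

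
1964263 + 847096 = 2811359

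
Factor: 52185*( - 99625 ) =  - 3^1*5^4*7^2*71^1 * 797^1= -  5198930625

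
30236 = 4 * 7559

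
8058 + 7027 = 15085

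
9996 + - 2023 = 7973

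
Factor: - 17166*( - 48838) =838353108  =  2^2*  3^1 * 2861^1*24419^1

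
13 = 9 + 4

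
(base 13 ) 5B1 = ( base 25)1ee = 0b1111011101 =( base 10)989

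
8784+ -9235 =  - 451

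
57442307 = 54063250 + 3379057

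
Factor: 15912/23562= 2^2*7^( - 1)*11^(  -  1 )*13^1= 52/77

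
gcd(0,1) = 1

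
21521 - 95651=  - 74130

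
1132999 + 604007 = 1737006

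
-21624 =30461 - 52085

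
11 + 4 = 15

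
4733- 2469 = 2264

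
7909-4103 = 3806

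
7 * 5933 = 41531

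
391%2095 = 391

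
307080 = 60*5118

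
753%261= 231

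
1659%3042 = 1659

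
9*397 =3573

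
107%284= 107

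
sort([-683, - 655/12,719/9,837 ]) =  [ - 683, - 655/12, 719/9,837 ] 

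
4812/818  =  2406/409 = 5.88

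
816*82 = 66912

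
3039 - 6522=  - 3483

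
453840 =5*90768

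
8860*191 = 1692260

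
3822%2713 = 1109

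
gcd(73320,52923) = 39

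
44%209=44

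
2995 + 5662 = 8657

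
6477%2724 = 1029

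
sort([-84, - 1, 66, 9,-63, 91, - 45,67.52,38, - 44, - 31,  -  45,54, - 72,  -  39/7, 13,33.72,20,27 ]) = [- 84, - 72,-63, - 45,  -  45 , - 44, - 31, - 39/7 ,-1, 9,13,20, 27,33.72,38,54, 66,67.52,91 ]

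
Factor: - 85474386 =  - 2^1*3^3*73^1*21683^1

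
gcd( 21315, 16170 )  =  735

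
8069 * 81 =653589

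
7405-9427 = -2022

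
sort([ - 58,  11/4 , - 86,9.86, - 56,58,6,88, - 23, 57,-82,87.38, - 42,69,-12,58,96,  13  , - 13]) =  [- 86, - 82, - 58, - 56,-42, - 23, - 13,  -  12,11/4,6,9.86,13, 57,58, 58, 69,87.38, 88,96 ] 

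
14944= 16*934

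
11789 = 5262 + 6527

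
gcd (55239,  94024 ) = 1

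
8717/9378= 8717/9378=0.93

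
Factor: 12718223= 7^1*101^1 * 17989^1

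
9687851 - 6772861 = 2914990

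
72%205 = 72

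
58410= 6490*9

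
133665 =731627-597962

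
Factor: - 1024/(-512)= 2  =  2^1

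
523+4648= 5171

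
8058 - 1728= 6330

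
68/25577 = 68/25577= 0.00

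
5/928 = 5/928 = 0.01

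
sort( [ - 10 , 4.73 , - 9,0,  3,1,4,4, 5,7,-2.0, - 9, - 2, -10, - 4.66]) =[ - 10, - 10 , - 9, - 9, - 4.66, - 2.0, - 2, 0,1, 3, 4, 4,4.73,5, 7] 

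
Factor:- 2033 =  - 19^1*107^1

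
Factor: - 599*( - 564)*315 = 2^2*3^3*5^1*7^1*47^1*599^1 = 106418340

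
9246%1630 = 1096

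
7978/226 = 3989/113 = 35.30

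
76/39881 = 4/2099 = 0.00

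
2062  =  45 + 2017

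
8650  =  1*8650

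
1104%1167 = 1104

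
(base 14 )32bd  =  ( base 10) 8791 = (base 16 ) 2257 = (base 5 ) 240131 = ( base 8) 21127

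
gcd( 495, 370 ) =5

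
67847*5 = 339235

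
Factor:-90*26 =-2^2*3^2*5^1 * 13^1 = - 2340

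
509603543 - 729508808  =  -219905265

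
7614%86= 46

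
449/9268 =449/9268   =  0.05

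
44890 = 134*335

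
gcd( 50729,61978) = 7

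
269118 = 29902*9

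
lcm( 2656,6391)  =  204512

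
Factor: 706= 2^1*353^1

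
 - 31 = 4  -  35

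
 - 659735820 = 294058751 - 953794571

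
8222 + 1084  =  9306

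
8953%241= 36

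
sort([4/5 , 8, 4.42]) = [ 4/5,4.42, 8 ]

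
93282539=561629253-468346714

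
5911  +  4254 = 10165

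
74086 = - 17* ( - 4358)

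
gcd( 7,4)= 1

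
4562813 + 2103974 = 6666787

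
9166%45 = 31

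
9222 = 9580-358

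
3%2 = 1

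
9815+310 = 10125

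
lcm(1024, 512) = 1024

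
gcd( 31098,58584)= 6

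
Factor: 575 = 5^2*23^1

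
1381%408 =157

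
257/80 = 257/80=3.21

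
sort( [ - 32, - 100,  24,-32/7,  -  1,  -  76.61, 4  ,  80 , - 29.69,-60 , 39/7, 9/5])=[ - 100, - 76.61, - 60 ,  -  32, - 29.69,-32/7,  -  1 , 9/5, 4, 39/7, 24, 80]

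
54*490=26460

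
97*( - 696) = - 67512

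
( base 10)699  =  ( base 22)19h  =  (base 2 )1010111011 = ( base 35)jy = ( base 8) 1273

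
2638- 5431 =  - 2793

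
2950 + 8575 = 11525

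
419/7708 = 419/7708 = 0.05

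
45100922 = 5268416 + 39832506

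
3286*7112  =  23370032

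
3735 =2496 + 1239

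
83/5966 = 83/5966 = 0.01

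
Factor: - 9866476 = - 2^2 * 2466619^1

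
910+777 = 1687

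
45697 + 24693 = 70390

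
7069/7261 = 7069/7261=0.97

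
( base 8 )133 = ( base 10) 91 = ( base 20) 4b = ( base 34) 2N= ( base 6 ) 231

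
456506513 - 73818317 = 382688196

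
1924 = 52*37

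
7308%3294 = 720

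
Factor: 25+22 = 47^1= 47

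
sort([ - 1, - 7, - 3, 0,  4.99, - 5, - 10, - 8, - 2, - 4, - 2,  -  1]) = [ - 10, - 8, -7, - 5, - 4, - 3,  -  2,-2, - 1  , - 1,0,4.99 ]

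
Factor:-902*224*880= - 177802240 = - 2^10 *5^1 * 7^1*11^2*41^1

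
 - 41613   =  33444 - 75057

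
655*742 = 486010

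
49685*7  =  347795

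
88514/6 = 44257/3= 14752.33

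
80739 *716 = 57809124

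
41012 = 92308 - 51296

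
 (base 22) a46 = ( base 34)494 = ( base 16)1346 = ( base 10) 4934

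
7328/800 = 229/25 = 9.16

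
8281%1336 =265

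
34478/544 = 17239/272 = 63.38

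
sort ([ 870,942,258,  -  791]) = [ - 791,258, 870,942]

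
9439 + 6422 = 15861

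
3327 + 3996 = 7323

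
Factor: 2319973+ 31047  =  2351020 = 2^2*5^1 * 7^2*2399^1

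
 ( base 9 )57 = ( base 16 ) 34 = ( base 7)103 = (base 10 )52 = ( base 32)1k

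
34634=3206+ 31428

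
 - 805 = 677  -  1482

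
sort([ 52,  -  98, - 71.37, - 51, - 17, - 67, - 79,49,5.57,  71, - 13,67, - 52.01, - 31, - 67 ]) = [ - 98, - 79, - 71.37, -67, - 67, - 52.01,- 51,  -  31, - 17 , - 13,5.57,49,52, 67, 71 ]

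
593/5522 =593/5522  =  0.11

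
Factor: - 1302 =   -  2^1*3^1*7^1*31^1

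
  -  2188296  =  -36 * 60786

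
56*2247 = 125832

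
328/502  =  164/251 = 0.65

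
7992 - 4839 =3153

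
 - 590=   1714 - 2304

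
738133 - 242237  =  495896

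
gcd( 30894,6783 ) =57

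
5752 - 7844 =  - 2092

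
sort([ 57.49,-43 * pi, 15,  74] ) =[-43*pi,15, 57.49, 74]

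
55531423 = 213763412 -158231989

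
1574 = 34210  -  32636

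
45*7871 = 354195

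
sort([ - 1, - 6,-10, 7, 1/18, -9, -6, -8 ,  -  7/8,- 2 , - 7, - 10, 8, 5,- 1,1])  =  [ - 10,  -  10,-9, - 8, - 7,-6,-6,  -  2, - 1, - 1, - 7/8,1/18, 1 , 5,7,  8]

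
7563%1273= 1198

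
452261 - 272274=179987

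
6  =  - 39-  - 45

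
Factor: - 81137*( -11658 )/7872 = 2^(  -  5 )*7^1*29^1 * 41^( - 1 ) * 67^2*173^1 = 157649191/1312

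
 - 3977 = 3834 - 7811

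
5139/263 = 5139/263 = 19.54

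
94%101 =94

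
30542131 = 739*41329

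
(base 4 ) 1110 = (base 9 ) 103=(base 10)84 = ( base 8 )124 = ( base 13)66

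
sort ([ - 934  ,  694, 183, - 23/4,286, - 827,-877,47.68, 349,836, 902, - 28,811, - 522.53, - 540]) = [ - 934 , - 877, - 827, - 540, - 522.53, - 28, - 23/4,  47.68, 183,286, 349, 694, 811,836,902]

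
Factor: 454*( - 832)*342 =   -  129182976 = - 2^8*3^2*13^1  *  19^1*227^1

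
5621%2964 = 2657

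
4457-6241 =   -  1784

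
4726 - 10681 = - 5955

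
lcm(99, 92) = 9108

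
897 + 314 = 1211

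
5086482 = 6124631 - 1038149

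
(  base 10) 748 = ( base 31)o4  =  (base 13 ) 457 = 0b1011101100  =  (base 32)nc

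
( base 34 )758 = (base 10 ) 8270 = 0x204e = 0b10000001001110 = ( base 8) 20116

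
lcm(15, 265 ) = 795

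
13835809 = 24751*559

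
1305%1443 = 1305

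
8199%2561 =516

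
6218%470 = 108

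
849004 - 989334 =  - 140330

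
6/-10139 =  - 6/10139 =- 0.00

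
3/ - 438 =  - 1/146 = -  0.01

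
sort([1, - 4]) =[-4,1] 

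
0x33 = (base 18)2f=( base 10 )51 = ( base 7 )102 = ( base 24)23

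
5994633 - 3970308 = 2024325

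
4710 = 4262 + 448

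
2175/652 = 2175/652   =  3.34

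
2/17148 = 1/8574 =0.00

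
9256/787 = 9256/787 = 11.76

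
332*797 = 264604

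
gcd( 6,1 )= 1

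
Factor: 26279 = 11^1*2389^1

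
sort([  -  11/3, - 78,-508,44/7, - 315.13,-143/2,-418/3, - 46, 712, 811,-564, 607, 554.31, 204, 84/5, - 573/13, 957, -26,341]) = [ - 564, - 508, - 315.13, - 418/3  , - 78,- 143/2,-46, - 573/13,-26, - 11/3, 44/7, 84/5, 204, 341, 554.31  ,  607, 712, 811 , 957]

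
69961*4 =279844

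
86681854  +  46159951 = 132841805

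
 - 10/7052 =  -  5/3526=-0.00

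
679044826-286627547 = 392417279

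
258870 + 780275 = 1039145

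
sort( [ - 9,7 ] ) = [ - 9,7]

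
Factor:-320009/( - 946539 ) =3^(- 3 )*11^ ( - 1 )*3187^( - 1)*320009^1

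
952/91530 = 476/45765 = 0.01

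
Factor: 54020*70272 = 2^9*3^2*5^1*37^1*61^1*73^1 = 3796093440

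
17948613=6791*2643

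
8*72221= 577768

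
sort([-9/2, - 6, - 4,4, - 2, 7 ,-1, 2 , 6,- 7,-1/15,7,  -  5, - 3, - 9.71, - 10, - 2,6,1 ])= [ - 10 ,-9.71, - 7 , -6,-5,-9/2, - 4 , - 3, -2, - 2, - 1,-1/15,1,  2,  4,6,6, 7,  7] 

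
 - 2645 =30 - 2675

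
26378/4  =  13189/2 = 6594.50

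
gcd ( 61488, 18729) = 9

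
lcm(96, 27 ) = 864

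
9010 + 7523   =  16533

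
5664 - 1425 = 4239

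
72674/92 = 36337/46 = 789.93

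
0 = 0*831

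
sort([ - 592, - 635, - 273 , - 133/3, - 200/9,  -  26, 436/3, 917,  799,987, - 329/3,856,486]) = [ - 635,-592,-273 , - 329/3, - 133/3 , - 26, - 200/9, 436/3,486,799, 856,  917,987]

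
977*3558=3476166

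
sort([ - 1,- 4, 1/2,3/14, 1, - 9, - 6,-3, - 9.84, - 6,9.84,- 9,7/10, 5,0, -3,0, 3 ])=[- 9.84, - 9 , - 9, - 6, - 6 , - 4,- 3, - 3, - 1,  0, 0 , 3/14,1/2, 7/10,1,3,5, 9.84 ] 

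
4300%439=349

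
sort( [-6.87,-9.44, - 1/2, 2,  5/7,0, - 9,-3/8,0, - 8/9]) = [ - 9.44, - 9,-6.87, - 8/9,-1/2, - 3/8, 0,0,5/7, 2 ]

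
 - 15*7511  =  -112665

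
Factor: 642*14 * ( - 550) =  - 4943400 = - 2^3*3^1*5^2*7^1*11^1 * 107^1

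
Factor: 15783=3^1*5261^1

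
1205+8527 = 9732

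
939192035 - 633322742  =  305869293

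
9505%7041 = 2464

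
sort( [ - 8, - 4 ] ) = [-8 , - 4 ]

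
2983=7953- 4970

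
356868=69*5172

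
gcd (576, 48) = 48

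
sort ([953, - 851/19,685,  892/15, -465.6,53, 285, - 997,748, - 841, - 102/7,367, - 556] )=[- 997, - 841, -556, - 465.6, - 851/19,-102/7, 53,  892/15,285, 367, 685, 748,  953] 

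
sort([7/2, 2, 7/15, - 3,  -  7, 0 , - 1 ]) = [ - 7, - 3,  -  1 , 0, 7/15,2,7/2 ] 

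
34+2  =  36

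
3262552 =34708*94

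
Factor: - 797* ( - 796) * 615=2^2*3^1*5^1*41^1*199^1 * 797^1 = 390163380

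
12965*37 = 479705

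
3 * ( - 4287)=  - 12861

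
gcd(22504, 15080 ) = 232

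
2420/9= 2420/9 = 268.89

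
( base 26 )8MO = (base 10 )6004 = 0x1774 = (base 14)228C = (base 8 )13564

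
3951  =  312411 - 308460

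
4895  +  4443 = 9338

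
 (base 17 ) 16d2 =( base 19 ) 100b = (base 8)15326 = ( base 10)6870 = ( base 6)51450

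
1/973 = 1/973 = 0.00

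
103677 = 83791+19886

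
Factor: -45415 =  - 5^1*31^1*293^1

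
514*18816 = 9671424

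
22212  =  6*3702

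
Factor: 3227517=3^2*358613^1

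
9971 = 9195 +776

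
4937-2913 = 2024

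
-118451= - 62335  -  56116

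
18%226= 18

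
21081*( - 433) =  - 9128073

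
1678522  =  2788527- 1110005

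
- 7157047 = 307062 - 7464109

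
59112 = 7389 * 8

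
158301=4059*39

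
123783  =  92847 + 30936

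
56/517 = 56/517=0.11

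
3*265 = 795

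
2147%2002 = 145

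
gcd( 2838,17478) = 6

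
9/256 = 9/256 = 0.04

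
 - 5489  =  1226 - 6715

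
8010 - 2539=5471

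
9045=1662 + 7383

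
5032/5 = 1006  +  2/5 = 1006.40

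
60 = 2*30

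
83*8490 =704670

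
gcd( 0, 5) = 5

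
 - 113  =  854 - 967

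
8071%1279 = 397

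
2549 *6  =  15294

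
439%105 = 19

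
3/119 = 3/119  =  0.03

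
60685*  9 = 546165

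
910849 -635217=275632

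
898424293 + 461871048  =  1360295341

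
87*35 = 3045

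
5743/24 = 239 + 7/24 =239.29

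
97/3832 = 97/3832 = 0.03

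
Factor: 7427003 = 43^1* 172721^1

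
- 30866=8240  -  39106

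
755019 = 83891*9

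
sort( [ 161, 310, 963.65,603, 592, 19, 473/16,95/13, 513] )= [95/13, 19 , 473/16,  161, 310, 513,592, 603, 963.65]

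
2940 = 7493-4553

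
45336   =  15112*3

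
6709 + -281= 6428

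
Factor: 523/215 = 5^(  -  1 ) *43^( - 1 ) *523^1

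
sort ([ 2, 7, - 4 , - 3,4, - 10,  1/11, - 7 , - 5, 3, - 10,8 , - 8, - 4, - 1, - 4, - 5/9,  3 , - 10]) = [-10, - 10, - 10, - 8, - 7, - 5, - 4,-4, - 4,  -  3, - 1, - 5/9, 1/11 , 2 , 3,  3, 4, 7, 8]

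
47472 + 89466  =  136938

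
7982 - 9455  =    -  1473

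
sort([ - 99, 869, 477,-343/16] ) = [ -99,  -  343/16,477,869]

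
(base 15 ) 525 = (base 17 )404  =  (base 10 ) 1160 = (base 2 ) 10010001000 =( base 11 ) 965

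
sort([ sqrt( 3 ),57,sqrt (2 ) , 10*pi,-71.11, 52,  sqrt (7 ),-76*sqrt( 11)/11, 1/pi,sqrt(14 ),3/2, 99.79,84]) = [ - 71.11, - 76 *sqrt( 11)/11 , 1/pi,sqrt( 2 ),3/2,sqrt( 3),  sqrt(7), sqrt(14),  10*pi, 52,57, 84,99.79] 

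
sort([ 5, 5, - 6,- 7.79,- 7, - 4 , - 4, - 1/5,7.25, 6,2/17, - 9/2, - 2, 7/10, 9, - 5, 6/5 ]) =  [-7.79,-7,-6, - 5,-9/2,-4, - 4, - 2, -1/5, 2/17, 7/10, 6/5,5, 5, 6,7.25,9 ] 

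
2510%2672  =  2510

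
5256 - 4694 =562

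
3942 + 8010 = 11952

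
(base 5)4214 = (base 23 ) 117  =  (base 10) 559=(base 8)1057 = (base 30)ij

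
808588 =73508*11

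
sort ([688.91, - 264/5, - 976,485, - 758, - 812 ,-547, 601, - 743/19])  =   [-976,-812,- 758, - 547, - 264/5, - 743/19,  485, 601,688.91 ]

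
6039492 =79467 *76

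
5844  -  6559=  - 715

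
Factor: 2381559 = 3^1*793853^1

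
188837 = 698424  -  509587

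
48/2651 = 48/2651 = 0.02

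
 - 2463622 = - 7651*322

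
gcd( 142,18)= 2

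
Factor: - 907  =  -907^1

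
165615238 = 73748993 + 91866245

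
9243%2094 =867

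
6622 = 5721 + 901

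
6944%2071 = 731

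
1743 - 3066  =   - 1323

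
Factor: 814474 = 2^1*283^1 * 1439^1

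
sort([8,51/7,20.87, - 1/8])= [ - 1/8,  51/7, 8 , 20.87] 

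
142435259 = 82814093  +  59621166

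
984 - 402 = 582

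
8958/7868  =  1+545/3934  =  1.14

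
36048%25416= 10632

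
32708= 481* 68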